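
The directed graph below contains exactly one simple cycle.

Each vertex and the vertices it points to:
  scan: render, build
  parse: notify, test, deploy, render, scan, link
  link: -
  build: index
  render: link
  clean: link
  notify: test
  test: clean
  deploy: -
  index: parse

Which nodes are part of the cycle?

scan, build, index, parse

DFS with gray/black marking from parse:
parse gray
  notify gray
    test gray
      clean gray
        link gray
        link black
      clean black
    test black
  notify black
  parse→test: test black — skip
  deploy gray
  deploy black
  render gray
    render→link: link black — skip
  render black
  scan gray
    scan→render: render black — skip
    build gray
      index gray
        index→parse: parse is gray → back edge
Back edge closes the cycle parse → scan → build → index → parse; its vertices are {scan, build, index, parse}.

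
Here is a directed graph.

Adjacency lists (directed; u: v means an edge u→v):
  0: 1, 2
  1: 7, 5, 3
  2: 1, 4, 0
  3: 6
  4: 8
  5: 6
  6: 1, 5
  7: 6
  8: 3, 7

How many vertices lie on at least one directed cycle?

7

A vertex is on a directed cycle iff it belongs to a strongly connected component of size ≥ 2 (or has a self-loop).
The vertices on cycles are {0, 1, 2, 3, 5, 6, 7} — 7 in total.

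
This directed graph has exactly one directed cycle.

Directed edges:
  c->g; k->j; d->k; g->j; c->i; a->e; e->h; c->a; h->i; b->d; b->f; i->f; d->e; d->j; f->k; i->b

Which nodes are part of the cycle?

b, d, e, h, i

DFS with gray/black marking from i:
i gray
  f gray
    k gray
      j gray
      j black
    k black
  f black
  b gray
    b→f: f black — skip
    d gray
      d→k: k black — skip
      e gray
        h gray
          h→i: i is gray → back edge
Back edge closes the cycle i → b → d → e → h → i; its vertices are {b, d, e, h, i}.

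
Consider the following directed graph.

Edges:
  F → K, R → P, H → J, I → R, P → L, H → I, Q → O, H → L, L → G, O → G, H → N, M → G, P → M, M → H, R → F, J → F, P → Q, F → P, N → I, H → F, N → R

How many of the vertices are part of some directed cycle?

A vertex is on a directed cycle iff it belongs to a strongly connected component of size ≥ 2 (or has a self-loop).
The vertices on cycles are {F, H, I, J, M, N, P, R} — 8 in total.

8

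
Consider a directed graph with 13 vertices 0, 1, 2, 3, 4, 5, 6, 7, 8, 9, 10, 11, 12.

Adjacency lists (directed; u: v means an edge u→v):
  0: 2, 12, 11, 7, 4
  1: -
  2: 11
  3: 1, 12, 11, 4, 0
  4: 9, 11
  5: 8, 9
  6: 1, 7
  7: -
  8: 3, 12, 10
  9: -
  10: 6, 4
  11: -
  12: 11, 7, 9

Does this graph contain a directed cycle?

No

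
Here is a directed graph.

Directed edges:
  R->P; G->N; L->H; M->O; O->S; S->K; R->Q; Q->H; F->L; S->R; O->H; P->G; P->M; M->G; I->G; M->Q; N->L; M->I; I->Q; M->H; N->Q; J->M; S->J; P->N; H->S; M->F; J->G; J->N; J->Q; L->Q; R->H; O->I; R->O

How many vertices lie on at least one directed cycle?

A vertex is on a directed cycle iff it belongs to a strongly connected component of size ≥ 2 (or has a self-loop).
The vertices on cycles are {F, G, H, I, J, L, M, N, O, P, Q, R, S} — 13 in total.

13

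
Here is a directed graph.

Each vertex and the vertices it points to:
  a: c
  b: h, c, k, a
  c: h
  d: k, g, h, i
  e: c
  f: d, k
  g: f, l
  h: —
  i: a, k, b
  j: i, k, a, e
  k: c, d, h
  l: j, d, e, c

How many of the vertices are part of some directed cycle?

8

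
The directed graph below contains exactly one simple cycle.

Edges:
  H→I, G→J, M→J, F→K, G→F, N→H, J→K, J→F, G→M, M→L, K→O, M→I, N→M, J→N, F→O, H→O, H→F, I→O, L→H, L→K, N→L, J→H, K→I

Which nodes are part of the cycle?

J, M, N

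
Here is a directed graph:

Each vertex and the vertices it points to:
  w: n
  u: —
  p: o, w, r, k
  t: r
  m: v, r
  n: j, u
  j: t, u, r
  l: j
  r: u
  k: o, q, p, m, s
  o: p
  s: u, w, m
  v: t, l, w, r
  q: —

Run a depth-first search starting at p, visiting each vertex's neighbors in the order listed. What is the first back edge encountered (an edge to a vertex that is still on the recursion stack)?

DFS from p (visiting each vertex's neighbors in the order listed); mark gray on enter, black on exit:
p gray
  o gray
    o→p: p is gray → back edge
First back edge: o → p.

o->p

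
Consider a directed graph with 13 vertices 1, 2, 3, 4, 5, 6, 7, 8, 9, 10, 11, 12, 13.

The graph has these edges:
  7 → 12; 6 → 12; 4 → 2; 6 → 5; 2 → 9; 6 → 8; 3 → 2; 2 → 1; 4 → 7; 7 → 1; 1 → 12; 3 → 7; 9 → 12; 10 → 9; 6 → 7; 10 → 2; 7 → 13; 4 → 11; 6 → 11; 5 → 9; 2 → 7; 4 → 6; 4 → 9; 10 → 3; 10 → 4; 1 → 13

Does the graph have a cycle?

No

DFS with white/gray/black marking, starting from 4:
4 gray
  6 gray
    12 gray
    12 black
    8 gray
    8 black
    11 gray
    11 black
    7 gray
      1 gray
        13 gray
        13 black
        1→12: 12 black — skip
      1 black
      7→12: 12 black — skip
      7→13: 13 black — skip
    7 black
    5 gray
      9 gray
        9→12: 12 black — skip
      9 black
    5 black
  6 black
  4→11: 11 black — skip
  4→9: 9 black — skip
  2 gray
    2→9: 9 black — skip
    2→1: 1 black — skip
    2→7: 7 black — skip
  2 black
  4→7: 7 black — skip
4 black
3 gray
  3→7: 7 black — skip
  3→2: 2 black — skip
3 black
10 gray
  10→3: 3 black — skip
  10→2: 2 black — skip
  10→9: 9 black — skip
  10→4: 4 black — skip
10 black
Every edge goes to a white or black vertex — no back edge, so the graph is acyclic.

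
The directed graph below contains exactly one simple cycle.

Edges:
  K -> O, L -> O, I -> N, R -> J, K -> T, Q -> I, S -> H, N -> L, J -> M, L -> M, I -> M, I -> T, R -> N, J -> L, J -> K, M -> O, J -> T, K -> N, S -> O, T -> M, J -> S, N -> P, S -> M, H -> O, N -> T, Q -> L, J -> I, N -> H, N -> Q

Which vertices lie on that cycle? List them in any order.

DFS with gray/black marking from I:
I gray
  N gray
    Q gray
      L gray
        O gray
        O black
        M gray
          M→O: O black — skip
        M black
      L black
      Q→I: I is gray → back edge
Back edge closes the cycle I → N → Q → I; its vertices are {I, N, Q}.

I, N, Q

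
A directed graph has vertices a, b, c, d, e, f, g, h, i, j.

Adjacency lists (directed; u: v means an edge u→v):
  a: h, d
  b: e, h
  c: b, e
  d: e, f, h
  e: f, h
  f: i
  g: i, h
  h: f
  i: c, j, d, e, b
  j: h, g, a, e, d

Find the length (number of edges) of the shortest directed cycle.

For each vertex v, BFS finds the shortest path from v back to v.
The shortest such closed walk is i → e → f → i, length 3.

3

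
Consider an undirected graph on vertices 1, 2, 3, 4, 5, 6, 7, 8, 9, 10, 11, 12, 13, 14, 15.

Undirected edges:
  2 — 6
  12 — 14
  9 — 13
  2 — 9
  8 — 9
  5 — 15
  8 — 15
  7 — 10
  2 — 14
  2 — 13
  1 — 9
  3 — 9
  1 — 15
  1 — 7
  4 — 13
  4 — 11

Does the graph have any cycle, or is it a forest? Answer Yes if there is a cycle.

Yes

DFS, tracking each vertex's parent; an edge to a visited non-parent vertex closes a cycle.
Start from 10:
visit 10 (parent –)
  visit 7 (parent 10)
    visit 1 (parent 7)
      visit 15 (parent 1)
        15–1: parent, skip
        visit 8 (parent 15)
          8–15: parent, skip
          visit 9 (parent 8)
            9–1: 1 visited and ≠ parent → cycle
Cycle: 1 – 15 – 8 – 9 – 1.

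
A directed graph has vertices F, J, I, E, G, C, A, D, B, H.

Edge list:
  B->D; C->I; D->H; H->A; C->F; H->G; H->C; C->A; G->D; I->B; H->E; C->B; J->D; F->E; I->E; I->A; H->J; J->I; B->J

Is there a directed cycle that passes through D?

Yes

D is on a cycle iff D can reach itself via ≥1 edge.
D → H → G → D — yes.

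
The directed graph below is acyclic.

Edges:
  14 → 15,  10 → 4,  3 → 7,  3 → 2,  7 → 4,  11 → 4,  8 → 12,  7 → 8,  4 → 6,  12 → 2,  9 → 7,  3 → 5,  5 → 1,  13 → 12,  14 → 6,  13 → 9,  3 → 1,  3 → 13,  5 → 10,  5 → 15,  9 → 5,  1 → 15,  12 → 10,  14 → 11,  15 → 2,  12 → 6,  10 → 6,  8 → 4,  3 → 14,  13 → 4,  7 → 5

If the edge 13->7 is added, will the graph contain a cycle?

No

Adding 13→7 creates a cycle iff 7 can already reach 13.
Explore from 7: no path reaches 13. The graph stays acyclic.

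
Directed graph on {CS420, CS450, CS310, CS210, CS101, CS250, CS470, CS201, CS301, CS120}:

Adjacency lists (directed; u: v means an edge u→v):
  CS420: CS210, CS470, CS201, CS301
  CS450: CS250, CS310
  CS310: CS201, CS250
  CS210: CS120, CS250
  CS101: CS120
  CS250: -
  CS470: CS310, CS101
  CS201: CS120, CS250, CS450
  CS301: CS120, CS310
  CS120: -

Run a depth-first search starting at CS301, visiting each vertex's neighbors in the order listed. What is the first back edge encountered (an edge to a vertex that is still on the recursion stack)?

DFS from CS301 (visiting each vertex's neighbors in the order listed); mark gray on enter, black on exit:
CS301 gray
  CS120 gray
  CS120 black
  CS310 gray
    CS201 gray
      CS201→CS120: CS120 black — skip
      CS250 gray
      CS250 black
      CS450 gray
        CS450→CS250: CS250 black — skip
        CS450→CS310: CS310 is gray → back edge
First back edge: CS450 → CS310.

CS450->CS310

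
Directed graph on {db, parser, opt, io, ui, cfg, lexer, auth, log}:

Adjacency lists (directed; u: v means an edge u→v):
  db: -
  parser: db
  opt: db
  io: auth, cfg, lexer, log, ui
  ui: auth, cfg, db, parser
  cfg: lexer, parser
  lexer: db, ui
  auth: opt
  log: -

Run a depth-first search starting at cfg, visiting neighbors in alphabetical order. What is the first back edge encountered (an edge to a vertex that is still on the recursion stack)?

DFS from cfg (visiting neighbors in alphabetical order); mark gray on enter, black on exit:
cfg gray
  lexer gray
    db gray
    db black
    ui gray
      auth gray
        opt gray
          opt→db: db black — skip
        opt black
      auth black
      ui→cfg: cfg is gray → back edge
First back edge: ui → cfg.

ui->cfg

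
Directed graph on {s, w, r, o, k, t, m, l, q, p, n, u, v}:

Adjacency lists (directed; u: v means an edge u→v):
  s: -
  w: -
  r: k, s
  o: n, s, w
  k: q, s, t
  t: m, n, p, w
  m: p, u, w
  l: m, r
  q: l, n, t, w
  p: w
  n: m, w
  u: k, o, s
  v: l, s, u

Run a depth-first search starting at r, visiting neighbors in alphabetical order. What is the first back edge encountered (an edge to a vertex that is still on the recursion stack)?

DFS from r (visiting neighbors in alphabetical order); mark gray on enter, black on exit:
r gray
  k gray
    q gray
      l gray
        m gray
          p gray
            w gray
            w black
          p black
          u gray
            u→k: k is gray → back edge
First back edge: u → k.

u→k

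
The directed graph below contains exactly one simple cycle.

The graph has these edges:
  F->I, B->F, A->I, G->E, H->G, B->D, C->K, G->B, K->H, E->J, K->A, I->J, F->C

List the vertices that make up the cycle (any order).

B, C, F, G, H, K

DFS with gray/black marking from G:
G gray
  B gray
    F gray
      C gray
        K gray
          A gray
            I gray
              J gray
              J black
            I black
          A black
          H gray
            H→G: G is gray → back edge
Back edge closes the cycle G → B → F → C → K → H → G; its vertices are {B, C, F, G, H, K}.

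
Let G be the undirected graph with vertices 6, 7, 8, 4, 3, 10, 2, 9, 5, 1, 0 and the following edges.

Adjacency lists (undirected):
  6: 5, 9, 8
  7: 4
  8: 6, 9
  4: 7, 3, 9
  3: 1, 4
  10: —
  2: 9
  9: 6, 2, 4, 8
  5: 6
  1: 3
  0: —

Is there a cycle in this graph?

Yes

DFS, tracking each vertex's parent; an edge to a visited non-parent vertex closes a cycle.
Start from 8:
visit 8 (parent –)
  visit 6 (parent 8)
    visit 5 (parent 6)
      5–6: parent, skip
    visit 9 (parent 6)
      9–6: parent, skip
      visit 2 (parent 9)
        2–9: parent, skip
      visit 4 (parent 9)
        visit 7 (parent 4)
          7–4: parent, skip
        visit 3 (parent 4)
          visit 1 (parent 3)
            1–3: parent, skip
          3–4: parent, skip
        4–9: parent, skip
      9–8: 8 visited and ≠ parent → cycle
Cycle: 8 – 6 – 9 – 8.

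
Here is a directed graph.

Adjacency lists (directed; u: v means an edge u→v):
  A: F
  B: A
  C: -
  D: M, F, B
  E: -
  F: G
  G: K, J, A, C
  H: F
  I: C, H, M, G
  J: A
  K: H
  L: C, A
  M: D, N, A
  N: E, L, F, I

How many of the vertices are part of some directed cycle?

10

A vertex is on a directed cycle iff it belongs to a strongly connected component of size ≥ 2 (or has a self-loop).
The vertices on cycles are {A, D, F, G, H, I, J, K, M, N} — 10 in total.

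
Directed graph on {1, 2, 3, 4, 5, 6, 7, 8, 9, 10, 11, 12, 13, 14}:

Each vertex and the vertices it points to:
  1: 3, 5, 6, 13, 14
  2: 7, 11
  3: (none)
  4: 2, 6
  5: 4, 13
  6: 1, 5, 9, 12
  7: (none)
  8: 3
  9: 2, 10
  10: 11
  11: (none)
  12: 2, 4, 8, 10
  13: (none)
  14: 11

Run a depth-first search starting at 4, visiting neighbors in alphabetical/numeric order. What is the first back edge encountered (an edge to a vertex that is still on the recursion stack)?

DFS from 4 (visiting neighbors in alphabetical/numeric order); mark gray on enter, black on exit:
4 gray
  2 gray
    7 gray
    7 black
    11 gray
    11 black
  2 black
  6 gray
    1 gray
      3 gray
      3 black
      5 gray
        5→4: 4 is gray → back edge
First back edge: 5 → 4.

5→4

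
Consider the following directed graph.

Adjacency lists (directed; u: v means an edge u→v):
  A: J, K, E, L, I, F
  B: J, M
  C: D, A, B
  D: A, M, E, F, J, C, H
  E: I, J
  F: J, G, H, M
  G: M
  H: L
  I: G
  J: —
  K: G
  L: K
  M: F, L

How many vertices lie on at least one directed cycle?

A vertex is on a directed cycle iff it belongs to a strongly connected component of size ≥ 2 (or has a self-loop).
The vertices on cycles are {C, D, F, G, H, K, L, M} — 8 in total.

8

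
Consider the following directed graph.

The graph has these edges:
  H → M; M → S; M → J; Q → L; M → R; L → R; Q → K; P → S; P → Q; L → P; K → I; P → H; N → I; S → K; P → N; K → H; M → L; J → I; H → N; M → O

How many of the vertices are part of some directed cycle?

7

A vertex is on a directed cycle iff it belongs to a strongly connected component of size ≥ 2 (or has a self-loop).
The vertices on cycles are {H, K, L, M, P, Q, S} — 7 in total.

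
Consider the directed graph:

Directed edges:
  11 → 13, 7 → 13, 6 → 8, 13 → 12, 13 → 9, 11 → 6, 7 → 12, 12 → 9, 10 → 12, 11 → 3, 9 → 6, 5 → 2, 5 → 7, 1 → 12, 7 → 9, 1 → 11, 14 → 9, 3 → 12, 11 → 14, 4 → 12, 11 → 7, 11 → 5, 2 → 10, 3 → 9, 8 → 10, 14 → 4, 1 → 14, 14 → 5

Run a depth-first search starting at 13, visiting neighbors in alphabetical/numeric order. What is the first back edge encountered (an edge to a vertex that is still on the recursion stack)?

12->9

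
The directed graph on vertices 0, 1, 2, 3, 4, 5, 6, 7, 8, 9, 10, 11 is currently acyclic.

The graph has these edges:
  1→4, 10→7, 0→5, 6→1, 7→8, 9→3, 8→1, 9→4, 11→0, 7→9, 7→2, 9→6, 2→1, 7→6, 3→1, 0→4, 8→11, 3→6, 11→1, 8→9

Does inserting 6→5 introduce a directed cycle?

Adding 6→5 creates a cycle iff 5 can already reach 6.
Explore from 5: no path reaches 6. The graph stays acyclic.

No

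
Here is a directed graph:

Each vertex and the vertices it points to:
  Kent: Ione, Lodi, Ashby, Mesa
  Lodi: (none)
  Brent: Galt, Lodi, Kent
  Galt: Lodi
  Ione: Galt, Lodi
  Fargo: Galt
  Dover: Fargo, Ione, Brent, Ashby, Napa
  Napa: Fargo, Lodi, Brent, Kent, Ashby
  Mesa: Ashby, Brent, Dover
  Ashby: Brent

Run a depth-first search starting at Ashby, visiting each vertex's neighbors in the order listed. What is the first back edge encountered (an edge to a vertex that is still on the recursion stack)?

DFS from Ashby (visiting each vertex's neighbors in the order listed); mark gray on enter, black on exit:
Ashby gray
  Brent gray
    Galt gray
      Lodi gray
      Lodi black
    Galt black
    Brent→Lodi: Lodi black — skip
    Kent gray
      Ione gray
        Ione→Galt: Galt black — skip
        Ione→Lodi: Lodi black — skip
      Ione black
      Kent→Lodi: Lodi black — skip
      Kent→Ashby: Ashby is gray → back edge
First back edge: Kent → Ashby.

Kent->Ashby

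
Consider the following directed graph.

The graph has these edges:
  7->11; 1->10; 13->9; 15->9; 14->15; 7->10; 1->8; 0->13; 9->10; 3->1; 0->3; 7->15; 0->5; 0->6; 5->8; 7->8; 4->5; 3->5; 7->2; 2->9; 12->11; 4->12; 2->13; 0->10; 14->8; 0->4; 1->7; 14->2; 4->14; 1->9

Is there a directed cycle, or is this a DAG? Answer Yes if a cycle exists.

DFS with white/gray/black marking, starting from 13:
13 gray
  9 gray
    10 gray
    10 black
  9 black
13 black
0 gray
  3 gray
    1 gray
      8 gray
      8 black
      1→9: 9 black — skip
      1→10: 10 black — skip
      7 gray
        7→10: 10 black — skip
        7→8: 8 black — skip
        11 gray
        11 black
        2 gray
          2→13: 13 black — skip
          2→9: 9 black — skip
        2 black
        15 gray
          15→9: 9 black — skip
        15 black
      7 black
    1 black
    5 gray
      5→8: 8 black — skip
    5 black
  3 black
  4 gray
    4→5: 5 black — skip
    14 gray
      14→2: 2 black — skip
      14→8: 8 black — skip
      14→15: 15 black — skip
    14 black
    12 gray
      12→11: 11 black — skip
    12 black
  4 black
  0→5: 5 black — skip
  6 gray
  6 black
  0→13: 13 black — skip
  0→10: 10 black — skip
0 black
Every edge goes to a white or black vertex — no back edge, so the graph is acyclic.

No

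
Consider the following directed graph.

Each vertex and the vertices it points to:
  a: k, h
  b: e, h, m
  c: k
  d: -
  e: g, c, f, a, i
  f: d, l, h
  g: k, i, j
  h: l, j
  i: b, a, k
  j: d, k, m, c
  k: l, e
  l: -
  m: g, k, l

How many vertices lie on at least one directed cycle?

11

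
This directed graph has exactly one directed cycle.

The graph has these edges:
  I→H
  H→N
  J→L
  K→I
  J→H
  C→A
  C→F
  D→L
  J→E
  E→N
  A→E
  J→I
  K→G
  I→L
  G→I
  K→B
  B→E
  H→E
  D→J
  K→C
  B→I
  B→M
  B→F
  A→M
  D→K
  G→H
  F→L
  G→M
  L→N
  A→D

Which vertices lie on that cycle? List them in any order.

DFS with gray/black marking from K:
K gray
  B gray
    E gray
      N gray
      N black
    E black
    I gray
      H gray
        H→E: E black — skip
        H→N: N black — skip
      H black
      L gray
        L→N: N black — skip
      L black
    I black
    F gray
      F→L: L black — skip
    F black
    M gray
    M black
  B black
  G gray
    G→H: H black — skip
    G→I: I black — skip
    G→M: M black — skip
  G black
  C gray
    A gray
      A→E: E black — skip
      A→M: M black — skip
      D gray
        J gray
          J→L: L black — skip
          J→H: H black — skip
          J→I: I black — skip
          J→E: E black — skip
        J black
        D→K: K is gray → back edge
Back edge closes the cycle K → C → A → D → K; its vertices are {A, C, D, K}.

A, C, D, K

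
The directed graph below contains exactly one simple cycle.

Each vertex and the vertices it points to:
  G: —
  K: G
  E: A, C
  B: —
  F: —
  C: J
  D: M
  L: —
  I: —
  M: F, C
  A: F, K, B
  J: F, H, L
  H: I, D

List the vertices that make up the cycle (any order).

DFS with gray/black marking from C:
C gray
  J gray
    F gray
    F black
    H gray
      I gray
      I black
      D gray
        M gray
          M→F: F black — skip
          M→C: C is gray → back edge
Back edge closes the cycle C → J → H → D → M → C; its vertices are {C, D, H, J, M}.

C, D, H, J, M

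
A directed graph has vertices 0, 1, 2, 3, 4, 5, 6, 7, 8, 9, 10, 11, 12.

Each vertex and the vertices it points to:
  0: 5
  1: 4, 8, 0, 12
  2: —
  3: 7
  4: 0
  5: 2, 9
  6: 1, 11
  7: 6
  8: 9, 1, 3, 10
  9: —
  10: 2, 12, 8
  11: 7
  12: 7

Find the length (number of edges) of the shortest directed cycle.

2

For each vertex v, BFS finds the shortest path from v back to v.
The shortest such closed walk is 1 → 8 → 1, length 2.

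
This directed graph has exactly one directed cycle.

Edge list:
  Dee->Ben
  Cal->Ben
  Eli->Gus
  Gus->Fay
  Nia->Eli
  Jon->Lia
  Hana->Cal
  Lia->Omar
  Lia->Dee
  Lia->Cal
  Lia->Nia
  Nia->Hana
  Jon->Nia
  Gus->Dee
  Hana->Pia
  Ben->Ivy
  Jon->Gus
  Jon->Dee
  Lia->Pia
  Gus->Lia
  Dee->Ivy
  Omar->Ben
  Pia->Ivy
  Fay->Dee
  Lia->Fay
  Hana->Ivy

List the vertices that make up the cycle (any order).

Eli, Gus, Lia, Nia

DFS with gray/black marking from Gus:
Gus gray
  Fay gray
    Dee gray
      Ben gray
        Ivy gray
        Ivy black
      Ben black
      Dee→Ivy: Ivy black — skip
    Dee black
  Fay black
  Gus→Dee: Dee black — skip
  Lia gray
    Pia gray
      Pia→Ivy: Ivy black — skip
    Pia black
    Omar gray
      Omar→Ben: Ben black — skip
    Omar black
    Lia→Fay: Fay black — skip
    Lia→Dee: Dee black — skip
    Nia gray
      Hana gray
        Cal gray
          Cal→Ben: Ben black — skip
        Cal black
        Hana→Pia: Pia black — skip
        Hana→Ivy: Ivy black — skip
      Hana black
      Eli gray
        Eli→Gus: Gus is gray → back edge
Back edge closes the cycle Gus → Lia → Nia → Eli → Gus; its vertices are {Eli, Gus, Lia, Nia}.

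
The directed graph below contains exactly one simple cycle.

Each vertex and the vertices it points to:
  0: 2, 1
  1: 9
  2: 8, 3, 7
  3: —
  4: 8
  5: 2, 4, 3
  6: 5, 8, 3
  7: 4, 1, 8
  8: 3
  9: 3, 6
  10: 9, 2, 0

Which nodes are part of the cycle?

DFS with gray/black marking from 2:
2 gray
  8 gray
    3 gray
    3 black
  8 black
  2→3: 3 black — skip
  7 gray
    4 gray
      4→8: 8 black — skip
    4 black
    1 gray
      9 gray
        9→3: 3 black — skip
        6 gray
          5 gray
            5→2: 2 is gray → back edge
Back edge closes the cycle 2 → 7 → 1 → 9 → 6 → 5 → 2; its vertices are {1, 2, 5, 6, 7, 9}.

1, 2, 5, 6, 7, 9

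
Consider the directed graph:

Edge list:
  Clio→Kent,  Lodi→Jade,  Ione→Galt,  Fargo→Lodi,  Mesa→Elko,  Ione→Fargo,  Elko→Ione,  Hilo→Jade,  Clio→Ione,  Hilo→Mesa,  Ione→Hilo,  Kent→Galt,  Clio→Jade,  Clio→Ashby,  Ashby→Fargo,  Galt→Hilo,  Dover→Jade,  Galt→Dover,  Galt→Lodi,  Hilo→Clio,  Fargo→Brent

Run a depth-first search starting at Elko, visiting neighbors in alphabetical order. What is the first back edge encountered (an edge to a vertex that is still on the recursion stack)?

Clio→Ione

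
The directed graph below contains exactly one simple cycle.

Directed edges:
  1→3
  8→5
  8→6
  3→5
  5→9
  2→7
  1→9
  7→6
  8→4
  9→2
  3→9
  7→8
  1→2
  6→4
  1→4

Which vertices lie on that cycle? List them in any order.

2, 5, 7, 8, 9

DFS with gray/black marking from 2:
2 gray
  7 gray
    6 gray
      4 gray
      4 black
    6 black
    8 gray
      5 gray
        9 gray
          9→2: 2 is gray → back edge
Back edge closes the cycle 2 → 7 → 8 → 5 → 9 → 2; its vertices are {2, 5, 7, 8, 9}.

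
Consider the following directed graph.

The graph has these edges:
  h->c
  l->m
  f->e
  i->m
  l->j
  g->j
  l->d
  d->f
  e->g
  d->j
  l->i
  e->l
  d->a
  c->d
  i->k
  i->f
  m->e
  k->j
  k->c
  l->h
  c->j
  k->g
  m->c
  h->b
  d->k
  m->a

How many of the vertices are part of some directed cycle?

9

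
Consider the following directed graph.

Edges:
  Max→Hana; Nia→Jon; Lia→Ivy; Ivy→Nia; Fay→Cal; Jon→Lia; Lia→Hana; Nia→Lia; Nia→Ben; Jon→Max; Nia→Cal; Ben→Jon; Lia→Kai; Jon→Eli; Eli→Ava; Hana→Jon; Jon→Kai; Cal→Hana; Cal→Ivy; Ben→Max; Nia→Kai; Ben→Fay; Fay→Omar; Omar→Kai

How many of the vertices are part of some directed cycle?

9

A vertex is on a directed cycle iff it belongs to a strongly connected component of size ≥ 2 (or has a self-loop).
The vertices on cycles are {Ben, Cal, Fay, Ivy, Jon, Lia, Max, Nia, Hana} — 9 in total.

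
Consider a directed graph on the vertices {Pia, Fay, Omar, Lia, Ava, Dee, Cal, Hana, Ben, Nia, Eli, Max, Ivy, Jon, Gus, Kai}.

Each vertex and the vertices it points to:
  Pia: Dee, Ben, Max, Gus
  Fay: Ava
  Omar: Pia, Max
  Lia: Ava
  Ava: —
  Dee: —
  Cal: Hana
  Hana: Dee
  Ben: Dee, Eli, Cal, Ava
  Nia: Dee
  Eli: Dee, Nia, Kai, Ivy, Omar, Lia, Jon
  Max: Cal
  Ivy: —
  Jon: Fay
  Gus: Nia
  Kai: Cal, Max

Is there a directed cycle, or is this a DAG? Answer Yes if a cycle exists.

DFS with white/gray/black marking, starting from Lia:
Lia gray
  Ava gray
  Ava black
Lia black
Pia gray
  Dee gray
  Dee black
  Ben gray
    Ben→Dee: Dee black — skip
    Eli gray
      Eli→Dee: Dee black — skip
      Nia gray
        Nia→Dee: Dee black — skip
      Nia black
      Kai gray
        Cal gray
          Hana gray
            Hana→Dee: Dee black — skip
          Hana black
        Cal black
        Max gray
          Max→Cal: Cal black — skip
        Max black
      Kai black
      Ivy gray
      Ivy black
      Omar gray
        Omar→Pia: Pia is gray → back edge
Back edge found, so a cycle exists: Pia → Ben → Eli → Omar → Pia.

Yes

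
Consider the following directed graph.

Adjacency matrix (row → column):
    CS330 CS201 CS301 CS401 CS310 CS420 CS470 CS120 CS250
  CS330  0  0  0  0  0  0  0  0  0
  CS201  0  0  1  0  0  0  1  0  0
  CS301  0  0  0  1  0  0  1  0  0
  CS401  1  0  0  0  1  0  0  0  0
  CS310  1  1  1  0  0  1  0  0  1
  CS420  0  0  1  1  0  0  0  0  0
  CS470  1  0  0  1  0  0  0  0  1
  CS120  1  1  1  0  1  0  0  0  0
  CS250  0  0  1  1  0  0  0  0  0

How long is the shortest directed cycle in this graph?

3

For each vertex v, BFS finds the shortest path from v back to v.
The shortest such closed walk is CS310 → CS250 → CS401 → CS310, length 3.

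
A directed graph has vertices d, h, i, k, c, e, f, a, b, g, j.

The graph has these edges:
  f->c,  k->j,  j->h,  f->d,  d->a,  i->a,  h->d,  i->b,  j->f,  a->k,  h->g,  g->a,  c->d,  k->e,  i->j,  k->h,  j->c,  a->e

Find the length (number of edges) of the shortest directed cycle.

4

For each vertex v, BFS finds the shortest path from v back to v.
The shortest such closed walk is a → k → h → g → a, length 4.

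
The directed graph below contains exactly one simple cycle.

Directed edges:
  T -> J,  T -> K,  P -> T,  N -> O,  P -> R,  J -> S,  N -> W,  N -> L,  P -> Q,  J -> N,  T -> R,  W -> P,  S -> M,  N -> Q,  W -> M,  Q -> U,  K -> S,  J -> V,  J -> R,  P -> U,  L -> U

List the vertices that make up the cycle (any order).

J, N, P, T, W

DFS with gray/black marking from T:
T gray
  J gray
    R gray
    R black
    V gray
    V black
    N gray
      O gray
      O black
      Q gray
        U gray
        U black
      Q black
      L gray
        L→U: U black — skip
      L black
      W gray
        M gray
        M black
        P gray
          P→R: R black — skip
          P→T: T is gray → back edge
Back edge closes the cycle T → J → N → W → P → T; its vertices are {J, N, P, T, W}.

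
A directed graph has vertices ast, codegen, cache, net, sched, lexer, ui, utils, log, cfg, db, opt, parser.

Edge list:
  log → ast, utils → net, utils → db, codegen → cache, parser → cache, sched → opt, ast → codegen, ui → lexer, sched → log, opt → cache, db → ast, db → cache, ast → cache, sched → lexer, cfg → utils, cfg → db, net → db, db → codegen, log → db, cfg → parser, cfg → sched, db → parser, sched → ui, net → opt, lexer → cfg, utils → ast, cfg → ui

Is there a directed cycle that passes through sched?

Yes

sched is on a cycle iff sched can reach itself via ≥1 edge.
sched → lexer → cfg → sched — yes.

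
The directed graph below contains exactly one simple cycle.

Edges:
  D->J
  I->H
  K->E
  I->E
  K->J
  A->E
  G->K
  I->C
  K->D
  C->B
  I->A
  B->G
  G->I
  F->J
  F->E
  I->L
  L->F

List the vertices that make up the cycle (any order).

DFS with gray/black marking from G:
G gray
  I gray
    L gray
      F gray
        J gray
        J black
        E gray
        E black
      F black
    L black
    H gray
    H black
    A gray
      A→E: E black — skip
    A black
    C gray
      B gray
        B→G: G is gray → back edge
Back edge closes the cycle G → I → C → B → G; its vertices are {B, C, G, I}.

B, C, G, I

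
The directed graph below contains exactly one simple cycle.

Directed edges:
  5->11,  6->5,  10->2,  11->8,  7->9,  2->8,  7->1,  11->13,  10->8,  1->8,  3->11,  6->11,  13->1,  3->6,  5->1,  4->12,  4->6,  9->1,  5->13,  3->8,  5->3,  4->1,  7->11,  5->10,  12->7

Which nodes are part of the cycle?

3, 5, 6

DFS with gray/black marking from 6:
6 gray
  5 gray
    11 gray
      13 gray
        1 gray
          8 gray
          8 black
        1 black
      13 black
      11→8: 8 black — skip
    11 black
    10 gray
      10→8: 8 black — skip
      2 gray
        2→8: 8 black — skip
      2 black
    10 black
    5→13: 13 black — skip
    3 gray
      3→8: 8 black — skip
      3→11: 11 black — skip
      3→6: 6 is gray → back edge
Back edge closes the cycle 6 → 5 → 3 → 6; its vertices are {3, 5, 6}.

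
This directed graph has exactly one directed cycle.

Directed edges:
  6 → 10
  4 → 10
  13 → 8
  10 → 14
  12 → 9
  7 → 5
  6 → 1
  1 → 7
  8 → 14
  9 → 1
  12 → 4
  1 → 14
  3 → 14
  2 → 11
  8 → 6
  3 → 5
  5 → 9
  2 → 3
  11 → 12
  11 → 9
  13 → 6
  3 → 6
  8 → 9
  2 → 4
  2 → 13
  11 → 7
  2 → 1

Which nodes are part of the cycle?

1, 5, 7, 9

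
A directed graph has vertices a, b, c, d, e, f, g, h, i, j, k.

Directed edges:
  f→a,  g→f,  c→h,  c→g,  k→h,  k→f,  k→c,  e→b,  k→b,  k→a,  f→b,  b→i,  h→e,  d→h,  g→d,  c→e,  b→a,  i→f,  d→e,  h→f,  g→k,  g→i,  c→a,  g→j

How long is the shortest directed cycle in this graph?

3

For each vertex v, BFS finds the shortest path from v back to v.
The shortest such closed walk is k → c → g → k, length 3.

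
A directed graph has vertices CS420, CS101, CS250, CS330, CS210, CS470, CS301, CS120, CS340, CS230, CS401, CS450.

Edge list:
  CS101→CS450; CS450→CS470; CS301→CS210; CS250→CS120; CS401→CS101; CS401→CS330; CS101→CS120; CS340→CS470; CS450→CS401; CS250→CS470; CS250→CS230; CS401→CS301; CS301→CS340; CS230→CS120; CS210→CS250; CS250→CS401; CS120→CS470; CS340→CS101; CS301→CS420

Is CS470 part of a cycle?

CS470 lies on a cycle iff there is a path from CS470 back to itself.
Exploring from CS470, it never reaches itself; equivalently, its strongly connected component is a singleton.

No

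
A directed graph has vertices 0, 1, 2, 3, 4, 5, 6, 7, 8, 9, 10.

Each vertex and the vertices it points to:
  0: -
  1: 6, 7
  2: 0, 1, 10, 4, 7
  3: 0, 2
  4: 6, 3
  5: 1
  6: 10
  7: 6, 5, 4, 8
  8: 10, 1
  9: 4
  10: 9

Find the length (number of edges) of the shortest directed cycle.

3

For each vertex v, BFS finds the shortest path from v back to v.
The shortest such closed walk is 3 → 2 → 4 → 3, length 3.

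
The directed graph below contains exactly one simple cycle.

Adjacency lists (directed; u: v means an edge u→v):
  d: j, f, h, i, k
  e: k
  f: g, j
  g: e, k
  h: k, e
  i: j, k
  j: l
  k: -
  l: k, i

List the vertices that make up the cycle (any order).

i, j, l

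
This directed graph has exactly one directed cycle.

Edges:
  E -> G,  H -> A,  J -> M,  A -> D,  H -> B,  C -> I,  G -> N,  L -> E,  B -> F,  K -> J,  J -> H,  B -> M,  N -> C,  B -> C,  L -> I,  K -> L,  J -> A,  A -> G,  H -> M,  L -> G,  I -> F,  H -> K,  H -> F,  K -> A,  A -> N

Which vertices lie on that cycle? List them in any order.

DFS with gray/black marking from H:
H gray
  A gray
    G gray
      N gray
        C gray
          I gray
            F gray
            F black
          I black
        C black
      N black
    G black
    A→N: N black — skip
    D gray
    D black
  A black
  M gray
  M black
  K gray
    L gray
      L→G: G black — skip
      E gray
        E→G: G black — skip
      E black
      L→I: I black — skip
    L black
    J gray
      J→H: H is gray → back edge
Back edge closes the cycle H → K → J → H; its vertices are {H, J, K}.

H, J, K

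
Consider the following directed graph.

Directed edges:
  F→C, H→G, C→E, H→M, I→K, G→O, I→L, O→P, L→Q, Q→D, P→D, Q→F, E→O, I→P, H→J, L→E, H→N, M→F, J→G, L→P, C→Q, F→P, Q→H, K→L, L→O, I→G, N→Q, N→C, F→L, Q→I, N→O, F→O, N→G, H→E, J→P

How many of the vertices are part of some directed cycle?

A vertex is on a directed cycle iff it belongs to a strongly connected component of size ≥ 2 (or has a self-loop).
The vertices on cycles are {C, F, H, I, K, L, M, N, Q} — 9 in total.

9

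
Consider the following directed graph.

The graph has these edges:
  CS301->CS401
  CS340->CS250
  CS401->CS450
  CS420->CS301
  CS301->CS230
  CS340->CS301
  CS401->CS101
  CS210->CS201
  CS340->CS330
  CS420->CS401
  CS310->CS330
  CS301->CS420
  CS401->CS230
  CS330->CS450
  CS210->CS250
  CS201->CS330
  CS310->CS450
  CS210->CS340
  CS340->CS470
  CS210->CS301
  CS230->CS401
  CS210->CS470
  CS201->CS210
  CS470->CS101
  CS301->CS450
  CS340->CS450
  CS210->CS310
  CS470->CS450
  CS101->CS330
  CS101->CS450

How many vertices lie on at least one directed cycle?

6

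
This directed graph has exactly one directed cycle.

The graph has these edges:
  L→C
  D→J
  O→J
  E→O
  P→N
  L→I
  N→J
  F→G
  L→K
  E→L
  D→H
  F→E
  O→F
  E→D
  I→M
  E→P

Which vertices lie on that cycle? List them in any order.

DFS with gray/black marking from E:
E gray
  L gray
    K gray
    K black
    C gray
    C black
    I gray
      M gray
      M black
    I black
  L black
  D gray
    H gray
    H black
    J gray
    J black
  D black
  O gray
    O→J: J black — skip
    F gray
      G gray
      G black
      F→E: E is gray → back edge
Back edge closes the cycle E → O → F → E; its vertices are {E, F, O}.

E, F, O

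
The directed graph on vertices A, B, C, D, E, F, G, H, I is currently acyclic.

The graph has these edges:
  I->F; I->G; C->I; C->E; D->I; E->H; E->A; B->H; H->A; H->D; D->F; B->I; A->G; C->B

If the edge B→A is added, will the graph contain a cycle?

No

Adding B→A creates a cycle iff A can already reach B.
Explore from A: no path reaches B. The graph stays acyclic.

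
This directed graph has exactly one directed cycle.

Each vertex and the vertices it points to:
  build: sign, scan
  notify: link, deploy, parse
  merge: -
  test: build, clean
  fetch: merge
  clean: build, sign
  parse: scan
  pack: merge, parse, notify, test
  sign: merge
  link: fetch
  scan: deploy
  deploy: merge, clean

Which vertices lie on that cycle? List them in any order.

DFS with gray/black marking from clean:
clean gray
  build gray
    sign gray
      merge gray
      merge black
    sign black
    scan gray
      deploy gray
        deploy→merge: merge black — skip
        deploy→clean: clean is gray → back edge
Back edge closes the cycle clean → build → scan → deploy → clean; its vertices are {scan, build, clean, deploy}.

scan, build, clean, deploy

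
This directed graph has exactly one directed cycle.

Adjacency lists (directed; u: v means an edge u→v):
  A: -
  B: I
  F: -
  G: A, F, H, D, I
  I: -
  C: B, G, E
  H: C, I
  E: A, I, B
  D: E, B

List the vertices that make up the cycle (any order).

C, G, H

DFS with gray/black marking from C:
C gray
  B gray
    I gray
    I black
  B black
  G gray
    A gray
    A black
    F gray
    F black
    H gray
      H→C: C is gray → back edge
Back edge closes the cycle C → G → H → C; its vertices are {C, G, H}.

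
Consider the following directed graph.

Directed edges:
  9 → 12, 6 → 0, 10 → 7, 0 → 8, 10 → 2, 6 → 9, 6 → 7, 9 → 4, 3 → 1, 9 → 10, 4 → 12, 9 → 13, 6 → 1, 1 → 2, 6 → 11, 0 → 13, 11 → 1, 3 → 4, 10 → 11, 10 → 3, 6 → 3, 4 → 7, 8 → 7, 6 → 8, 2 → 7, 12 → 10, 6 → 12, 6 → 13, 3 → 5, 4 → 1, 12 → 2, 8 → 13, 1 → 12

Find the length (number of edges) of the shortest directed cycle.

4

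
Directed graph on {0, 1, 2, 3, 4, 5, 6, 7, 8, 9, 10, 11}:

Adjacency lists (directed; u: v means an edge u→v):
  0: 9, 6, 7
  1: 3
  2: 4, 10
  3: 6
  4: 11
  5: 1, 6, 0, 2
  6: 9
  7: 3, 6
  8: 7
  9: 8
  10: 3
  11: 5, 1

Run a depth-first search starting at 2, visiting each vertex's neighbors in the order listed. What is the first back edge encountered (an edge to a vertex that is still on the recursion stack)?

DFS from 2 (visiting each vertex's neighbors in the order listed); mark gray on enter, black on exit:
2 gray
  4 gray
    11 gray
      5 gray
        1 gray
          3 gray
            6 gray
              9 gray
                8 gray
                  7 gray
                    7→3: 3 is gray → back edge
First back edge: 7 → 3.

7->3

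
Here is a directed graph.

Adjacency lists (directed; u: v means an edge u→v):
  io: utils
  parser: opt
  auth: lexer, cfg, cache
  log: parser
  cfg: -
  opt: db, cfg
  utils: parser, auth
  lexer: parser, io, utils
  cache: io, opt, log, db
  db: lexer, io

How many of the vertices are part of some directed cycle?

A vertex is on a directed cycle iff it belongs to a strongly connected component of size ≥ 2 (or has a self-loop).
The vertices on cycles are {db, io, log, opt, auth, cache, lexer, utils, parser} — 9 in total.

9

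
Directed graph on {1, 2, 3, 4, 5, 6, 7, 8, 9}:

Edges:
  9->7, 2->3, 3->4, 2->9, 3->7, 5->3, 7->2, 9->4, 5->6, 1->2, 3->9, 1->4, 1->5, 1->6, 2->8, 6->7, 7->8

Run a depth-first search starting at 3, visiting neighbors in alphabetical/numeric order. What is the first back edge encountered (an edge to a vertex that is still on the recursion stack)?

DFS from 3 (visiting neighbors in alphabetical/numeric order); mark gray on enter, black on exit:
3 gray
  4 gray
  4 black
  7 gray
    2 gray
      2→3: 3 is gray → back edge
First back edge: 2 → 3.

2->3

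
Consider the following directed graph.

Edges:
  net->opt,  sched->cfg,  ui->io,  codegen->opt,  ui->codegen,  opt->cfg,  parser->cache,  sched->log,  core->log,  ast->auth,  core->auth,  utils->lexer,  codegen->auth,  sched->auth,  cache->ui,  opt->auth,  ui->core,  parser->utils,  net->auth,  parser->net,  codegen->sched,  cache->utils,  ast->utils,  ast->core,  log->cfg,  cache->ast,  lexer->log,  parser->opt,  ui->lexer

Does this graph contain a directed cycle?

No

DFS with white/gray/black marking, starting from ui:
ui gray
  codegen gray
    auth gray
    auth black
    opt gray
      cfg gray
      cfg black
      opt→auth: auth black — skip
    opt black
    sched gray
      log gray
        log→cfg: cfg black — skip
      log black
      sched→auth: auth black — skip
      sched→cfg: cfg black — skip
    sched black
  codegen black
  lexer gray
    lexer→log: log black — skip
  lexer black
  core gray
    core→log: log black — skip
    core→auth: auth black — skip
  core black
  io gray
  io black
ui black
net gray
  net→opt: opt black — skip
  net→auth: auth black — skip
net black
ast gray
  utils gray
    utils→lexer: lexer black — skip
  utils black
  ast→core: core black — skip
  ast→auth: auth black — skip
ast black
parser gray
  cache gray
    cache→ast: ast black — skip
    cache→utils: utils black — skip
    cache→ui: ui black — skip
  cache black
  parser→opt: opt black — skip
  parser→utils: utils black — skip
  parser→net: net black — skip
parser black
Every edge goes to a white or black vertex — no back edge, so the graph is acyclic.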